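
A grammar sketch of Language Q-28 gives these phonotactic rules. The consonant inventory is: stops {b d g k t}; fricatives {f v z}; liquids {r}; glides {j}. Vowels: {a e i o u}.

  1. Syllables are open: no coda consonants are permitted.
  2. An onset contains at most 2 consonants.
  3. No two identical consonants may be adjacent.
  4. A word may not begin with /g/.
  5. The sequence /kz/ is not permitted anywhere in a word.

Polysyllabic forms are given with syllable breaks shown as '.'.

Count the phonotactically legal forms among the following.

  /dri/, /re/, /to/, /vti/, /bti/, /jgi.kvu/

/dri/ — σ1 onset /dr/ (2C), coda /∅/ ok → phonotactically legal
/re/ — σ1 onset /r/, coda /∅/ ok → phonotactically legal
/to/ — σ1 onset /t/, coda /∅/ ok → phonotactically legal
/vti/ — σ1 onset /vt/ (2C), coda /∅/ ok → phonotactically legal
/bti/ — σ1 onset /bt/ (2C), coda /∅/ ok → phonotactically legal
/jgi.kvu/ — σ1 onset /jg/ (2C), coda /∅/ ok; σ2 onset /kv/ (2C), coda /∅/ ok → phonotactically legal
Phonotactically legal: /dri/, /re/, /to/, /vti/, /bti/, /jgi.kvu/ → 6.

6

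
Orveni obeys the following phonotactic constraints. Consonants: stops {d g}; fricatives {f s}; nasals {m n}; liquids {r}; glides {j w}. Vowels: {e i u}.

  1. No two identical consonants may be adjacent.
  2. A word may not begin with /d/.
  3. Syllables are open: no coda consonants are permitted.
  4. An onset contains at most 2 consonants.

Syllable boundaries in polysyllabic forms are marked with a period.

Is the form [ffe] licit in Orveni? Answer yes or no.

no

[ffe] — violates constraint 1: adjacent identical consonants /ff/ → illicit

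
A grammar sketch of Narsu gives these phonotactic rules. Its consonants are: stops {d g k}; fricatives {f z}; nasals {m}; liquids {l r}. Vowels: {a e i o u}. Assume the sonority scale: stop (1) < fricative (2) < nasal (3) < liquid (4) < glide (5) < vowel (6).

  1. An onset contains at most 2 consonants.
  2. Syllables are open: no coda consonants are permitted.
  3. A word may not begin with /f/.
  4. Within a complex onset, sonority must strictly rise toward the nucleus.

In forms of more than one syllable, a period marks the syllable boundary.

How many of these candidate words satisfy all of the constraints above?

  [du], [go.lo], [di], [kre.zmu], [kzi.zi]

[du] — σ1 onset /d/, coda /∅/ ok → licit
[go.lo] — σ1 onset /g/, coda /∅/ ok; σ2 onset /l/, coda /∅/ ok → licit
[di] — σ1 onset /d/, coda /∅/ ok → licit
[kre.zmu] — σ1 onset /kr/ (1→4 rises), coda /∅/ ok; σ2 onset /zm/ (2→3 rises), coda /∅/ ok → licit
[kzi.zi] — σ1 onset /kz/ (1→2 rises), coda /∅/ ok; σ2 onset /z/, coda /∅/ ok → licit
Licit: [du], [go.lo], [di], [kre.zmu], [kzi.zi] → 5.

5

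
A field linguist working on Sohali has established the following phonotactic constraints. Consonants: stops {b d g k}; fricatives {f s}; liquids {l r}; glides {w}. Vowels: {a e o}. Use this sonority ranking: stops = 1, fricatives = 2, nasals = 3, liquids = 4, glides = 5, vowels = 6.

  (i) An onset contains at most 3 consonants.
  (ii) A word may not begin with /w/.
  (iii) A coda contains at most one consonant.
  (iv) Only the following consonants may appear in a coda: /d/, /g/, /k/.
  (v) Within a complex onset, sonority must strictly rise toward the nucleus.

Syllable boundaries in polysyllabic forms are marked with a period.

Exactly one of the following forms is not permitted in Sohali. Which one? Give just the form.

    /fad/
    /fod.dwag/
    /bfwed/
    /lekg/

/fad/ — σ1 onset /f/, coda /d/ ok → permitted
/fod.dwag/ — σ1 onset /f/, coda /d/ ok; σ2 onset /dw/ (1→5 rises), coda /g/ ok → permitted
/bfwed/ — σ1 onset /bfw/ (1→2→5 rises), coda /d/ ok → permitted
/lekg/ — violates constraint (iii): syllable 1 coda /kg/ has 2 consonants (> 1) → not permitted

/lekg/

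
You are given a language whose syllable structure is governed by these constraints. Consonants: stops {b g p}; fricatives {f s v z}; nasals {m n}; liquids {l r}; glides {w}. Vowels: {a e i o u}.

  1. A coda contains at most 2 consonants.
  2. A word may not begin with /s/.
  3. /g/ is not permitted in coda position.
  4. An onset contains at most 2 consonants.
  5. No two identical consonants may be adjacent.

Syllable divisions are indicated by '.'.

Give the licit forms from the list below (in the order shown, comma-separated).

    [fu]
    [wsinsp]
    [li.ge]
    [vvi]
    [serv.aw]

[fu] — σ1 onset /f/, coda /∅/ ok → licit
[wsinsp] — violates constraint 1: syllable 1 coda /nsp/ has 3 consonants (> 2) → illicit
[li.ge] — σ1 onset /l/, coda /∅/ ok; σ2 onset /g/, coda /∅/ ok → licit
[vvi] — violates constraint 5: adjacent identical consonants /vv/ → illicit
[serv.aw] — violates constraint 2: word begins with /s/ → illicit

[fu], [li.ge]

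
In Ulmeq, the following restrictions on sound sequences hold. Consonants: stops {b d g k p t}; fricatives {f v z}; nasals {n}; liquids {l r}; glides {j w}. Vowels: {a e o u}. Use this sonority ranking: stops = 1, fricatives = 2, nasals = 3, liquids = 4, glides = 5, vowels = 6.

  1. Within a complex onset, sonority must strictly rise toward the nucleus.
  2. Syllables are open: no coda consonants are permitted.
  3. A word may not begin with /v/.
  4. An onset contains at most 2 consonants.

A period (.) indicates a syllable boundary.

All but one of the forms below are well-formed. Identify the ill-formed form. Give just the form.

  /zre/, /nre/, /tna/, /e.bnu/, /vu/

/zre/ — σ1 onset /zr/ (2→4 rises), coda /∅/ ok → well-formed
/nre/ — σ1 onset /nr/ (3→4 rises), coda /∅/ ok → well-formed
/tna/ — σ1 onset /tn/ (1→3 rises), coda /∅/ ok → well-formed
/e.bnu/ — σ1 onset /∅/, coda /∅/ ok; σ2 onset /bn/ (1→3 rises), coda /∅/ ok → well-formed
/vu/ — violates constraint 3: word begins with /v/ → ill-formed

/vu/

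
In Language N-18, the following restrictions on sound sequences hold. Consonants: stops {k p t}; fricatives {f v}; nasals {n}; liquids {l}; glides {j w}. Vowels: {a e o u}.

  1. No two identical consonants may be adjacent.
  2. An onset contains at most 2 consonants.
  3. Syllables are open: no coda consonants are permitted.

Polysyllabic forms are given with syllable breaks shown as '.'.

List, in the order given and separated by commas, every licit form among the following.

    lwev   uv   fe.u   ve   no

fe.u, ve, no

lwev — violates constraint 3: syllable 1 coda /v/ has 1 consonant (> 0) → illicit
uv — violates constraint 3: syllable 1 coda /v/ has 1 consonant (> 0) → illicit
fe.u — σ1 onset /f/, coda /∅/ ok; σ2 onset /∅/, coda /∅/ ok → licit
ve — σ1 onset /v/, coda /∅/ ok → licit
no — σ1 onset /n/, coda /∅/ ok → licit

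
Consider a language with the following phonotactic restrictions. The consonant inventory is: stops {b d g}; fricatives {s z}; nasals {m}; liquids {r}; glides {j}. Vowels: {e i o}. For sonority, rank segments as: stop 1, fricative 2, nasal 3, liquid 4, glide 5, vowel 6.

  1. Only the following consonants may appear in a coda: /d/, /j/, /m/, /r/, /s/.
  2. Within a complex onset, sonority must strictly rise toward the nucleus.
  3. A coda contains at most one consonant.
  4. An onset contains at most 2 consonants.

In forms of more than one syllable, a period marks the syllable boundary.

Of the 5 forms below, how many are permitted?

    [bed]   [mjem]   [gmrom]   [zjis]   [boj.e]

4

[bed] — σ1 onset /b/, coda /d/ ok → permitted
[mjem] — σ1 onset /mj/ (3→5 rises), coda /m/ ok → permitted
[gmrom] — violates constraint 4: syllable 1 onset /gmr/ has 3 consonants (> 2) → not permitted
[zjis] — σ1 onset /zj/ (2→5 rises), coda /s/ ok → permitted
[boj.e] — σ1 onset /b/, coda /j/ ok; σ2 onset /∅/, coda /∅/ ok → permitted
Permitted: [bed], [mjem], [zjis], [boj.e] → 4.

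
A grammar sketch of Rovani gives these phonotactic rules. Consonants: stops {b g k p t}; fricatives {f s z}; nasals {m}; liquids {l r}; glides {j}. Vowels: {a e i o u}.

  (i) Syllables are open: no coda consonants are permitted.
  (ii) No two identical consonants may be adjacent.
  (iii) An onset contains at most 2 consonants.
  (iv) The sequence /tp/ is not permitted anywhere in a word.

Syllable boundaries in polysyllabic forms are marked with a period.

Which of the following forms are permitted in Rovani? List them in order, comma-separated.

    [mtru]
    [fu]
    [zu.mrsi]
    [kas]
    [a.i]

[mtru] — violates constraint (iii): syllable 1 onset /mtr/ has 3 consonants (> 2) → not permitted
[fu] — σ1 onset /f/, coda /∅/ ok → permitted
[zu.mrsi] — violates constraint (iii): syllable 2 onset /mrs/ has 3 consonants (> 2) → not permitted
[kas] — violates constraint (i): syllable 1 coda /s/ has 1 consonant (> 0) → not permitted
[a.i] — σ1 onset /∅/, coda /∅/ ok; σ2 onset /∅/, coda /∅/ ok → permitted

[fu], [a.i]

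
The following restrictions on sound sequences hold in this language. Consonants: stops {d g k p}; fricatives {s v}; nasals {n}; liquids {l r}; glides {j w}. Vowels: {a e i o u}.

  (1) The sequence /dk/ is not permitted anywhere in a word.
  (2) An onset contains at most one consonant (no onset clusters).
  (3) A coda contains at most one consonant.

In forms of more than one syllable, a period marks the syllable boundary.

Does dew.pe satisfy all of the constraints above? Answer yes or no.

dew.pe — σ1 onset /d/, coda /w/ ok; σ2 onset /p/, coda /∅/ ok → permitted

yes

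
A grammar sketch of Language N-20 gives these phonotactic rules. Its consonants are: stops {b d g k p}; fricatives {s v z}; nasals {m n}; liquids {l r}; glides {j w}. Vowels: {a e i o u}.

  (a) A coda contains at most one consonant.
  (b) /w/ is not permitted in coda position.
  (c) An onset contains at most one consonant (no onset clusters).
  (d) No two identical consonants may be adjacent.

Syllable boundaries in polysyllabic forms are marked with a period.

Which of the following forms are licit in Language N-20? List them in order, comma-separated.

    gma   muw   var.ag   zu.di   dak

gma — violates constraint (c): syllable 1 onset /gm/ has 2 consonants (> 1) → illicit
muw — violates constraint (b): syllable 1 coda contains /w/ → illicit
var.ag — σ1 onset /v/, coda /r/ ok; σ2 onset /∅/, coda /g/ ok → licit
zu.di — σ1 onset /z/, coda /∅/ ok; σ2 onset /d/, coda /∅/ ok → licit
dak — σ1 onset /d/, coda /k/ ok → licit

var.ag, zu.di, dak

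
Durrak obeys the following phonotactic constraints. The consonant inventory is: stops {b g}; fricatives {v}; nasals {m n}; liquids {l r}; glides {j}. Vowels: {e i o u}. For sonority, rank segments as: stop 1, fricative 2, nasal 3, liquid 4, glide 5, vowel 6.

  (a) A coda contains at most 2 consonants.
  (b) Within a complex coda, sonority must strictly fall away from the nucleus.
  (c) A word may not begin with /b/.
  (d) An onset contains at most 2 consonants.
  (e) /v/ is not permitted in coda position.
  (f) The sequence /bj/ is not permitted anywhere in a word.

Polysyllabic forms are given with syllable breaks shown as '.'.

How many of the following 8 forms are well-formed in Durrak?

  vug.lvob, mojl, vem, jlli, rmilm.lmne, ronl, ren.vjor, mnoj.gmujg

5

vug.lvob — σ1 onset /v/, coda /g/ ok; σ2 onset /lv/ (2C), coda /b/ ok → well-formed
mojl — σ1 onset /m/, coda /jl/ (5→4 falls) ok → well-formed
vem — σ1 onset /v/, coda /m/ ok → well-formed
jlli — violates constraint (d): syllable 1 onset /jll/ has 3 consonants (> 2) → ill-formed
rmilm.lmne — violates constraint (d): syllable 2 onset /lmn/ has 3 consonants (> 2) → ill-formed
ronl — violates constraint (b): syllable 1 coda /nl/: /n/ (nasal, 3) → /l/ (liquid, 4) does not fall → ill-formed
ren.vjor — σ1 onset /r/, coda /n/ ok; σ2 onset /vj/ (2C), coda /r/ ok → well-formed
mnoj.gmujg — σ1 onset /mn/ (2C), coda /j/ ok; σ2 onset /gm/ (2C), coda /jg/ (5→1 falls) ok → well-formed
Well-formed: vug.lvob, mojl, vem, ren.vjor, mnoj.gmujg → 5.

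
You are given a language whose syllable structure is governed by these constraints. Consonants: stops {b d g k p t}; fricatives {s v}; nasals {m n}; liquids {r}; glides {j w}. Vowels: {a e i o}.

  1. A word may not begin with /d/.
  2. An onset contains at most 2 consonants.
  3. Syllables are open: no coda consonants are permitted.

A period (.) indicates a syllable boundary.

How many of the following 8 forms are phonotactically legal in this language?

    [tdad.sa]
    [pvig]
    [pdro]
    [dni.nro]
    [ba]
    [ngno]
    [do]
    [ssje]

1

[tdad.sa] — violates constraint 3: syllable 1 coda /d/ has 1 consonant (> 0) → phonotactically illegal
[pvig] — violates constraint 3: syllable 1 coda /g/ has 1 consonant (> 0) → phonotactically illegal
[pdro] — violates constraint 2: syllable 1 onset /pdr/ has 3 consonants (> 2) → phonotactically illegal
[dni.nro] — violates constraint 1: word begins with /d/ → phonotactically illegal
[ba] — σ1 onset /b/, coda /∅/ ok → phonotactically legal
[ngno] — violates constraint 2: syllable 1 onset /ngn/ has 3 consonants (> 2) → phonotactically illegal
[do] — violates constraint 1: word begins with /d/ → phonotactically illegal
[ssje] — violates constraint 2: syllable 1 onset /ssj/ has 3 consonants (> 2) → phonotactically illegal
Phonotactically legal: [ba] → 1.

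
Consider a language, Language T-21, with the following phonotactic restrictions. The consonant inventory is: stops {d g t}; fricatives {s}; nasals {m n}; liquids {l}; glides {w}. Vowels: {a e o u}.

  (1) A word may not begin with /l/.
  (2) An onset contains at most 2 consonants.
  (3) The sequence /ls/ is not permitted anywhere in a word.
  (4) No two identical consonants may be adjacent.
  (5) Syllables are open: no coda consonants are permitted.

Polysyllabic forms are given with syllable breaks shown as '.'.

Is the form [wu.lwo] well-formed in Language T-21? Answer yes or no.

[wu.lwo] — σ1 onset /w/, coda /∅/ ok; σ2 onset /lw/ (2C), coda /∅/ ok → well-formed

yes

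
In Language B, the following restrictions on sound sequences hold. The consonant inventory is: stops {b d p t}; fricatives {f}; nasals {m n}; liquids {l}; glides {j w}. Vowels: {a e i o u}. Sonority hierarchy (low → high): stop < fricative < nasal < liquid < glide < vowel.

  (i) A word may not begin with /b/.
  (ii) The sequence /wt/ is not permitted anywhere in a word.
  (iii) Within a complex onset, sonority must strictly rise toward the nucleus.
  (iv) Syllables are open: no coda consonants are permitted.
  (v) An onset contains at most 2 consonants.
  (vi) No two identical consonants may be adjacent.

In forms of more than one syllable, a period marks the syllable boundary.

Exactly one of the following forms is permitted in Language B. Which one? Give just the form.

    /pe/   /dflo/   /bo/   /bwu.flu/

/pe/ — σ1 onset /p/, coda /∅/ ok → permitted
/dflo/ — violates constraint (v): syllable 1 onset /dfl/ has 3 consonants (> 2) → not permitted
/bo/ — violates constraint (i): word begins with /b/ → not permitted
/bwu.flu/ — violates constraint (i): word begins with /b/ → not permitted

/pe/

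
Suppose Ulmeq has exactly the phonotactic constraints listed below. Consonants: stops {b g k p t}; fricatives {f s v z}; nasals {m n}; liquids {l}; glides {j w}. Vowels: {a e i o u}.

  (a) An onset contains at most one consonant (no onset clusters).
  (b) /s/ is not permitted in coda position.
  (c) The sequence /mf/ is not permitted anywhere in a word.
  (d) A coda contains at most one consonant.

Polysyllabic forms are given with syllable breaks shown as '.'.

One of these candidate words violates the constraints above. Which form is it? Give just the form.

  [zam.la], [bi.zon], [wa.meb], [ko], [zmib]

[zam.la] — σ1 onset /z/, coda /m/ ok; σ2 onset /l/, coda /∅/ ok → phonotactically legal
[bi.zon] — σ1 onset /b/, coda /∅/ ok; σ2 onset /z/, coda /n/ ok → phonotactically legal
[wa.meb] — σ1 onset /w/, coda /∅/ ok; σ2 onset /m/, coda /b/ ok → phonotactically legal
[ko] — σ1 onset /k/, coda /∅/ ok → phonotactically legal
[zmib] — violates constraint (a): syllable 1 onset /zm/ has 2 consonants (> 1) → phonotactically illegal

[zmib]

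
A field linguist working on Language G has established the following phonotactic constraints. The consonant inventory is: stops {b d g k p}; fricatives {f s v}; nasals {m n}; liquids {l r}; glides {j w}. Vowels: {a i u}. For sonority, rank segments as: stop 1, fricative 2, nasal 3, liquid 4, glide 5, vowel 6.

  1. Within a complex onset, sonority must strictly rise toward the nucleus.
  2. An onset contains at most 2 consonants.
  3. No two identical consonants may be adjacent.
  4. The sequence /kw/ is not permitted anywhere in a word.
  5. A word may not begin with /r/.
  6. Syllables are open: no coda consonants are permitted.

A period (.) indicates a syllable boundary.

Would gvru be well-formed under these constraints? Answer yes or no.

no

gvru — violates constraint 2: syllable 1 onset /gvr/ has 3 consonants (> 2) → ill-formed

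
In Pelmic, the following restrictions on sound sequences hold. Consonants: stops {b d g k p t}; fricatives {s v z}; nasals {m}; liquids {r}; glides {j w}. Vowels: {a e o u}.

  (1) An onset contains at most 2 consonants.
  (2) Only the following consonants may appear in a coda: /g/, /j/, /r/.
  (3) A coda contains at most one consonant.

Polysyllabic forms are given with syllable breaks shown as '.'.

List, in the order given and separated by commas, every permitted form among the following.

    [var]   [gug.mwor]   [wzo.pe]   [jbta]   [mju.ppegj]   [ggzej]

[var], [gug.mwor], [wzo.pe]

[var] — σ1 onset /v/, coda /r/ ok → permitted
[gug.mwor] — σ1 onset /g/, coda /g/ ok; σ2 onset /mw/ (2C), coda /r/ ok → permitted
[wzo.pe] — σ1 onset /wz/ (2C), coda /∅/ ok; σ2 onset /p/, coda /∅/ ok → permitted
[jbta] — violates constraint 1: syllable 1 onset /jbt/ has 3 consonants (> 2) → not permitted
[mju.ppegj] — violates constraint 3: syllable 2 coda /gj/ has 2 consonants (> 1) → not permitted
[ggzej] — violates constraint 1: syllable 1 onset /ggz/ has 3 consonants (> 2) → not permitted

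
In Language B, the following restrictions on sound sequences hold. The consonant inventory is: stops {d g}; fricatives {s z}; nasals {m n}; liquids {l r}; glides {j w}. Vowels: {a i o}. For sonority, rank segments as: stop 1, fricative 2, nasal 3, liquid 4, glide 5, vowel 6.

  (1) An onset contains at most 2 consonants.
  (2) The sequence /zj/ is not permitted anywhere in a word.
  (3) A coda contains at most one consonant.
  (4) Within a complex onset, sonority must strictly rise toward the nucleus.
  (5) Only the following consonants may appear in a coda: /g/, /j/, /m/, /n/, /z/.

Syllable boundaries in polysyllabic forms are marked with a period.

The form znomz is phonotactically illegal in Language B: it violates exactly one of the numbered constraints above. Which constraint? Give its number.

3

znomz: syllable 1 coda /mz/ has 2 consonants (> 1).
This is a violation of constraint 3: "A coda contains at most one consonant."
The remaining constraints (1, 2, 4, 5) are satisfied.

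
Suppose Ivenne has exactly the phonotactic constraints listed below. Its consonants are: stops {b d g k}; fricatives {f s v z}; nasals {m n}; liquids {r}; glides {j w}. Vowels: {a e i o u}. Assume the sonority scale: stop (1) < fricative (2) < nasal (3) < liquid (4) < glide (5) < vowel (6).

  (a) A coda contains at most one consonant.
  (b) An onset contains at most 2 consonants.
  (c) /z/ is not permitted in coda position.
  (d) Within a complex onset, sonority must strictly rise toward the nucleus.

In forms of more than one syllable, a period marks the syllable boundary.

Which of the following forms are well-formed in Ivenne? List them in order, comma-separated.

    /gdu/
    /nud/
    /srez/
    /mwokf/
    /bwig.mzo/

/gdu/ — violates constraint (d): syllable 1 onset /gd/: /g/ (stop, 1) → /d/ (stop, 1) does not rise → ill-formed
/nud/ — σ1 onset /n/, coda /d/ ok → well-formed
/srez/ — violates constraint (c): syllable 1 coda contains /z/ → ill-formed
/mwokf/ — violates constraint (a): syllable 1 coda /kf/ has 2 consonants (> 1) → ill-formed
/bwig.mzo/ — violates constraint (d): syllable 2 onset /mz/: /m/ (nasal, 3) → /z/ (fricative, 2) does not rise → ill-formed

/nud/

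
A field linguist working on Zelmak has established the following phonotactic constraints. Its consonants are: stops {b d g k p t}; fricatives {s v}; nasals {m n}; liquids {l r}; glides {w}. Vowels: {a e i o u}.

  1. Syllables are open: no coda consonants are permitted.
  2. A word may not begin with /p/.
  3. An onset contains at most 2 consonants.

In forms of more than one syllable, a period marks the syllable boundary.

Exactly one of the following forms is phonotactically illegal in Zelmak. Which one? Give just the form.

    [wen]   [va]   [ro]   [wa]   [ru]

[wen]

[wen] — violates constraint 1: syllable 1 coda /n/ has 1 consonant (> 0) → phonotactically illegal
[va] — σ1 onset /v/, coda /∅/ ok → phonotactically legal
[ro] — σ1 onset /r/, coda /∅/ ok → phonotactically legal
[wa] — σ1 onset /w/, coda /∅/ ok → phonotactically legal
[ru] — σ1 onset /r/, coda /∅/ ok → phonotactically legal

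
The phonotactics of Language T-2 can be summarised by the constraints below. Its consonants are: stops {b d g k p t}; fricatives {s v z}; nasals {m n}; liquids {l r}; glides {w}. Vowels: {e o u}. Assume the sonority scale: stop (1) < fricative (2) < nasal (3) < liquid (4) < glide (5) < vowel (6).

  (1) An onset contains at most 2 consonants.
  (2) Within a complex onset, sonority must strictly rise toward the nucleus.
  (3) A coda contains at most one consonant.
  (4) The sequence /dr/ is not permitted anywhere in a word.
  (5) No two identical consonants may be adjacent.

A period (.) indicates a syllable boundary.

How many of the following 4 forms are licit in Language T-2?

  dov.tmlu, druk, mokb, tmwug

0

dov.tmlu — violates constraint 1: syllable 2 onset /tml/ has 3 consonants (> 2) → illicit
druk — violates constraint 4: contains banned sequence /dr/ → illicit
mokb — violates constraint 3: syllable 1 coda /kb/ has 2 consonants (> 1) → illicit
tmwug — violates constraint 1: syllable 1 onset /tmw/ has 3 consonants (> 2) → illicit
No form is licit → 0.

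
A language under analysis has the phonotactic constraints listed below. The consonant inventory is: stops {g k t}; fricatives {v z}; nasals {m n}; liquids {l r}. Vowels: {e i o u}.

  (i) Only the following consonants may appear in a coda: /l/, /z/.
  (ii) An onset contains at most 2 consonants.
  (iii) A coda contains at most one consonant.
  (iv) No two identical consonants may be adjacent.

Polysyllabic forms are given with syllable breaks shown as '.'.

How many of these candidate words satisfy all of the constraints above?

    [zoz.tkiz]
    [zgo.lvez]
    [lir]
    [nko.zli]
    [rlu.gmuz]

[zoz.tkiz] — σ1 onset /z/, coda /z/ ok; σ2 onset /tk/ (2C), coda /z/ ok → phonotactically legal
[zgo.lvez] — σ1 onset /zg/ (2C), coda /∅/ ok; σ2 onset /lv/ (2C), coda /z/ ok → phonotactically legal
[lir] — violates constraint (i): syllable 1 coda contains /r/, which is not a licensed coda consonant → phonotactically illegal
[nko.zli] — σ1 onset /nk/ (2C), coda /∅/ ok; σ2 onset /zl/ (2C), coda /∅/ ok → phonotactically legal
[rlu.gmuz] — σ1 onset /rl/ (2C), coda /∅/ ok; σ2 onset /gm/ (2C), coda /z/ ok → phonotactically legal
Phonotactically legal: [zoz.tkiz], [zgo.lvez], [nko.zli], [rlu.gmuz] → 4.

4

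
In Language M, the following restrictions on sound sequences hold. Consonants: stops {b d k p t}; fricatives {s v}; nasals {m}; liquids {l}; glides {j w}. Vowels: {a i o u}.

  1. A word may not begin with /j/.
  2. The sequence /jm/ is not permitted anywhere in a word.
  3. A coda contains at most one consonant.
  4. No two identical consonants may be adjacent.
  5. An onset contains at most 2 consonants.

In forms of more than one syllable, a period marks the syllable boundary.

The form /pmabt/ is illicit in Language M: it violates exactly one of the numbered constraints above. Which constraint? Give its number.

3

/pmabt/: syllable 1 coda /bt/ has 2 consonants (> 1).
This is a violation of constraint 3: "A coda contains at most one consonant."
The remaining constraints (1, 2, 4, 5) are satisfied.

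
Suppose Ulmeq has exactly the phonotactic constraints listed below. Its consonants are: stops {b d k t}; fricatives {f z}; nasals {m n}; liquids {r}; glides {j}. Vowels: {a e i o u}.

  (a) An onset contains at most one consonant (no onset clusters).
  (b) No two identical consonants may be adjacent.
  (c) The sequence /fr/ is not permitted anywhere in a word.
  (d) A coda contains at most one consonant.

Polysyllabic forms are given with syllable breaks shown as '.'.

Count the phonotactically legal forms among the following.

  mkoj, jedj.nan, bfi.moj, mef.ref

0

mkoj — violates constraint (a): syllable 1 onset /mk/ has 2 consonants (> 1) → phonotactically illegal
jedj.nan — violates constraint (d): syllable 1 coda /dj/ has 2 consonants (> 1) → phonotactically illegal
bfi.moj — violates constraint (a): syllable 1 onset /bf/ has 2 consonants (> 1) → phonotactically illegal
mef.ref — violates constraint (c): contains banned sequence /fr/ → phonotactically illegal
No form is phonotactically legal → 0.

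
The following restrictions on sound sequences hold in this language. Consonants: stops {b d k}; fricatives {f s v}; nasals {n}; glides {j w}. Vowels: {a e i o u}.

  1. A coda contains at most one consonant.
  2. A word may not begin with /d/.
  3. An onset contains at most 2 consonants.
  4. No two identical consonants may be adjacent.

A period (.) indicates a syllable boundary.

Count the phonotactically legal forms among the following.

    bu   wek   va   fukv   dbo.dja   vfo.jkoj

4

bu — σ1 onset /b/, coda /∅/ ok → phonotactically legal
wek — σ1 onset /w/, coda /k/ ok → phonotactically legal
va — σ1 onset /v/, coda /∅/ ok → phonotactically legal
fukv — violates constraint 1: syllable 1 coda /kv/ has 2 consonants (> 1) → phonotactically illegal
dbo.dja — violates constraint 2: word begins with /d/ → phonotactically illegal
vfo.jkoj — σ1 onset /vf/ (2C), coda /∅/ ok; σ2 onset /jk/ (2C), coda /j/ ok → phonotactically legal
Phonotactically legal: bu, wek, va, vfo.jkoj → 4.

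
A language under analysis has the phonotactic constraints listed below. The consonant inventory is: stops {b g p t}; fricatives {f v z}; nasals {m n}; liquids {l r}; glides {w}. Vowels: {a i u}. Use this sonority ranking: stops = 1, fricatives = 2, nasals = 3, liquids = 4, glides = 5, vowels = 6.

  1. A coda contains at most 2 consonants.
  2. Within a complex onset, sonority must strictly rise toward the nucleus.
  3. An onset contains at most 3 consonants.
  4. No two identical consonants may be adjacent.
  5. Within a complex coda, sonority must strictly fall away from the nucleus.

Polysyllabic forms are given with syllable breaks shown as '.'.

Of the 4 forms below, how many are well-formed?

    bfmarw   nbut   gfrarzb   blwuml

0

bfmarw — violates constraint 5: syllable 1 coda /rw/: /r/ (liquid, 4) → /w/ (glide, 5) does not fall → ill-formed
nbut — violates constraint 2: syllable 1 onset /nb/: /n/ (nasal, 3) → /b/ (stop, 1) does not rise → ill-formed
gfrarzb — violates constraint 1: syllable 1 coda /rzb/ has 3 consonants (> 2) → ill-formed
blwuml — violates constraint 5: syllable 1 coda /ml/: /m/ (nasal, 3) → /l/ (liquid, 4) does not fall → ill-formed
No form is well-formed → 0.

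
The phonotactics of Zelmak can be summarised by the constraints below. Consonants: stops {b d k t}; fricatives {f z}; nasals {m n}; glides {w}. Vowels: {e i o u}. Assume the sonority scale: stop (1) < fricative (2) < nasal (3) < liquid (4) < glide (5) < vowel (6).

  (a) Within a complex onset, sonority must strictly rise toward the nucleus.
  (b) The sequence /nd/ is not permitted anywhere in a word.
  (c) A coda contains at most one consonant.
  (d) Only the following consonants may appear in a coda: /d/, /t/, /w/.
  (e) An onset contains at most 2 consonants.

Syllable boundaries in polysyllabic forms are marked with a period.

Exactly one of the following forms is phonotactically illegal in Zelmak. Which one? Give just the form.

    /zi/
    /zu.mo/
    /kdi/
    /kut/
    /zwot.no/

/kdi/

/zi/ — σ1 onset /z/, coda /∅/ ok → phonotactically legal
/zu.mo/ — σ1 onset /z/, coda /∅/ ok; σ2 onset /m/, coda /∅/ ok → phonotactically legal
/kdi/ — violates constraint (a): syllable 1 onset /kd/: /k/ (stop, 1) → /d/ (stop, 1) does not rise → phonotactically illegal
/kut/ — σ1 onset /k/, coda /t/ ok → phonotactically legal
/zwot.no/ — σ1 onset /zw/ (2→5 rises), coda /t/ ok; σ2 onset /n/, coda /∅/ ok → phonotactically legal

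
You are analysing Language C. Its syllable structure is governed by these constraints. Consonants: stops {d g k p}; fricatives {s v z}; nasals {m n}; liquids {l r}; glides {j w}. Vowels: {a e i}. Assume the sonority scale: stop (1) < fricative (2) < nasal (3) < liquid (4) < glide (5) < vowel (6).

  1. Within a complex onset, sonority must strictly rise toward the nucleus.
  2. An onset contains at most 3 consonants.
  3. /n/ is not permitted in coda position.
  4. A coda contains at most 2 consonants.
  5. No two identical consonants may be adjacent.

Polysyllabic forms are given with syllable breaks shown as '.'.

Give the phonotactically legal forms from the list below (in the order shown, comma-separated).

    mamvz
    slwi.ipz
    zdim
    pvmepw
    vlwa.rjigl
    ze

mamvz — violates constraint 4: syllable 1 coda /mvz/ has 3 consonants (> 2) → phonotactically illegal
slwi.ipz — σ1 onset /slw/ (2→4→5 rises), coda /∅/ ok; σ2 onset /∅/, coda /pz/ (2C) ok → phonotactically legal
zdim — violates constraint 1: syllable 1 onset /zd/: /z/ (fricative, 2) → /d/ (stop, 1) does not rise → phonotactically illegal
pvmepw — σ1 onset /pvm/ (1→2→3 rises), coda /pw/ (2C) ok → phonotactically legal
vlwa.rjigl — σ1 onset /vlw/ (2→4→5 rises), coda /∅/ ok; σ2 onset /rj/ (4→5 rises), coda /gl/ (2C) ok → phonotactically legal
ze — σ1 onset /z/, coda /∅/ ok → phonotactically legal

slwi.ipz, pvmepw, vlwa.rjigl, ze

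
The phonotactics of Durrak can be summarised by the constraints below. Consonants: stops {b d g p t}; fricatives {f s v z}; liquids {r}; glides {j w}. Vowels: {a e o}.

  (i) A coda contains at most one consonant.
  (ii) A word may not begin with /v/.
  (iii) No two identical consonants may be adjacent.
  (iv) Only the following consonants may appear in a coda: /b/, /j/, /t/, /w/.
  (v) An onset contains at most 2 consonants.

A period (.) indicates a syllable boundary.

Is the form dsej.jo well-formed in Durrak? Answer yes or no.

no

dsej.jo — violates constraint (iii): adjacent identical consonants /jj/ → ill-formed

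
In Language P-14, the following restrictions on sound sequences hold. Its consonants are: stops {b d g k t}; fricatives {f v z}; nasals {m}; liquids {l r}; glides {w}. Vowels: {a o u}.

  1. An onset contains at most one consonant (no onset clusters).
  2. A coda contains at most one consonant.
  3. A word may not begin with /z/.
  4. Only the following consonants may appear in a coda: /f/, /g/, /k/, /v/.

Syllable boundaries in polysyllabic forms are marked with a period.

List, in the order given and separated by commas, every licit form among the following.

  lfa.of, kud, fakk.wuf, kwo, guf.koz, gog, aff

lfa.of — violates constraint 1: syllable 1 onset /lf/ has 2 consonants (> 1) → illicit
kud — violates constraint 4: syllable 1 coda contains /d/, which is not a licensed coda consonant → illicit
fakk.wuf — violates constraint 2: syllable 1 coda /kk/ has 2 consonants (> 1) → illicit
kwo — violates constraint 1: syllable 1 onset /kw/ has 2 consonants (> 1) → illicit
guf.koz — violates constraint 4: syllable 2 coda contains /z/, which is not a licensed coda consonant → illicit
gog — σ1 onset /g/, coda /g/ ok → licit
aff — violates constraint 2: syllable 1 coda /ff/ has 2 consonants (> 1) → illicit

gog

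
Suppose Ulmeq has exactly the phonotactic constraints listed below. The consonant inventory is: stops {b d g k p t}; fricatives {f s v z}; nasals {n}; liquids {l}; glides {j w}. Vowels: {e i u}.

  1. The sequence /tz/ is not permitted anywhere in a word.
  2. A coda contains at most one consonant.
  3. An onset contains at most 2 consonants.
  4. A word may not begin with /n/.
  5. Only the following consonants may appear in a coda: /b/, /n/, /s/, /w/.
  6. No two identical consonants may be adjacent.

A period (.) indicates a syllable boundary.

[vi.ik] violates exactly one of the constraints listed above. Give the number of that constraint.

[vi.ik]: syllable 2 coda contains /k/, which is not a licensed coda consonant.
This is a violation of constraint 5: "Only the following consonants may appear in a coda: /b/, /n/, /s/, /w/."
The remaining constraints (1, 2, 3, 4, 6) are satisfied.

5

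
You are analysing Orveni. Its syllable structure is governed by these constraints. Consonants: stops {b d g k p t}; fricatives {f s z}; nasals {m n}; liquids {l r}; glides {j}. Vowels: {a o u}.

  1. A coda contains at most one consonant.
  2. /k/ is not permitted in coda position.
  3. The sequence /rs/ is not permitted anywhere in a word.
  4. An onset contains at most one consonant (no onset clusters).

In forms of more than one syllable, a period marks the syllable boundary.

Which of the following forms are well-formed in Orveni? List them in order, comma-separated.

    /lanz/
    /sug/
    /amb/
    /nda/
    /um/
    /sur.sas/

/lanz/ — violates constraint 1: syllable 1 coda /nz/ has 2 consonants (> 1) → ill-formed
/sug/ — σ1 onset /s/, coda /g/ ok → well-formed
/amb/ — violates constraint 1: syllable 1 coda /mb/ has 2 consonants (> 1) → ill-formed
/nda/ — violates constraint 4: syllable 1 onset /nd/ has 2 consonants (> 1) → ill-formed
/um/ — σ1 onset /∅/, coda /m/ ok → well-formed
/sur.sas/ — violates constraint 3: contains banned sequence /rs/ → ill-formed

/sug/, /um/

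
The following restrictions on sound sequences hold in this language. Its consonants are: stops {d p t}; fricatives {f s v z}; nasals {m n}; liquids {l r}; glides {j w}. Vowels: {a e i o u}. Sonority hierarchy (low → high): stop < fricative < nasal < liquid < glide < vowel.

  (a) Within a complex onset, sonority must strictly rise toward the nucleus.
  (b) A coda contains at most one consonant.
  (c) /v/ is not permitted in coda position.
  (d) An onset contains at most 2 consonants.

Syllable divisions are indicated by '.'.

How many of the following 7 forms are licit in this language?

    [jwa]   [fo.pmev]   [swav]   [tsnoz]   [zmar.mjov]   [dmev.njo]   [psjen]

[jwa] — violates constraint (a): syllable 1 onset /jw/: /j/ (glide, 5) → /w/ (glide, 5) does not rise → illicit
[fo.pmev] — violates constraint (c): syllable 2 coda contains /v/ → illicit
[swav] — violates constraint (c): syllable 1 coda contains /v/ → illicit
[tsnoz] — violates constraint (d): syllable 1 onset /tsn/ has 3 consonants (> 2) → illicit
[zmar.mjov] — violates constraint (c): syllable 2 coda contains /v/ → illicit
[dmev.njo] — violates constraint (c): syllable 1 coda contains /v/ → illicit
[psjen] — violates constraint (d): syllable 1 onset /psj/ has 3 consonants (> 2) → illicit
No form is licit → 0.

0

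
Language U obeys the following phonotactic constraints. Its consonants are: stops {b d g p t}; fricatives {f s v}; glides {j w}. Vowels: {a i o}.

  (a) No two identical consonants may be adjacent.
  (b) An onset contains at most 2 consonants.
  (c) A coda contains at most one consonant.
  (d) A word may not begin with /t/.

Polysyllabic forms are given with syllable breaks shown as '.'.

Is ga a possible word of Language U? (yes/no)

ga — σ1 onset /g/, coda /∅/ ok → well-formed

yes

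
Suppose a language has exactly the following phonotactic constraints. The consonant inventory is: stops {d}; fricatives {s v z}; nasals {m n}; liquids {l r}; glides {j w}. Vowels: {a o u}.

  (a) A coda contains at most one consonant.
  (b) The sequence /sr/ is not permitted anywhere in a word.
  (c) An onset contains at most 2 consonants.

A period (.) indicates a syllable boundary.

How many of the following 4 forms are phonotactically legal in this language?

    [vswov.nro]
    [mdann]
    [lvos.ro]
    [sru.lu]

0

[vswov.nro] — violates constraint (c): syllable 1 onset /vsw/ has 3 consonants (> 2) → phonotactically illegal
[mdann] — violates constraint (a): syllable 1 coda /nn/ has 2 consonants (> 1) → phonotactically illegal
[lvos.ro] — violates constraint (b): contains banned sequence /sr/ → phonotactically illegal
[sru.lu] — violates constraint (b): contains banned sequence /sr/ → phonotactically illegal
No form is phonotactically legal → 0.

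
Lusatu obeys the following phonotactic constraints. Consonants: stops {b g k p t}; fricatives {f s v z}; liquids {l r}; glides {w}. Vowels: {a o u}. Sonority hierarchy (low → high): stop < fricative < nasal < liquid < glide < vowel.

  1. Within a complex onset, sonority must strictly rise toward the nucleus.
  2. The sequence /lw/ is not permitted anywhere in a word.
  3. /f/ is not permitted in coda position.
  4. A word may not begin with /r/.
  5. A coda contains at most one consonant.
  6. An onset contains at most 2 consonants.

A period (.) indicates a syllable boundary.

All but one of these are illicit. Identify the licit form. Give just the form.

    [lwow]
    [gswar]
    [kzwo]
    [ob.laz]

[lwow] — violates constraint 2: contains banned sequence /lw/ → illicit
[gswar] — violates constraint 6: syllable 1 onset /gsw/ has 3 consonants (> 2) → illicit
[kzwo] — violates constraint 6: syllable 1 onset /kzw/ has 3 consonants (> 2) → illicit
[ob.laz] — σ1 onset /∅/, coda /b/ ok; σ2 onset /l/, coda /z/ ok → licit

[ob.laz]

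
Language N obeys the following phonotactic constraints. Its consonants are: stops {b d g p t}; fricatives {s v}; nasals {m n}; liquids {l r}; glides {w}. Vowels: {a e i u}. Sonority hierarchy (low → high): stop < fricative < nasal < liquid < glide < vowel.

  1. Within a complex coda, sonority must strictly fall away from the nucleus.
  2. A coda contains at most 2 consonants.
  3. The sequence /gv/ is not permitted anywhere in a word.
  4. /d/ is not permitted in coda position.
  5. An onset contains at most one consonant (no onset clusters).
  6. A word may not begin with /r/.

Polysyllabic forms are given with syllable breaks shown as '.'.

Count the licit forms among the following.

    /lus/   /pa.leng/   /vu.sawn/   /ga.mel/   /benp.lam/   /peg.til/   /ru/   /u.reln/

7

/lus/ — σ1 onset /l/, coda /s/ ok → licit
/pa.leng/ — σ1 onset /p/, coda /∅/ ok; σ2 onset /l/, coda /ng/ (3→1 falls) ok → licit
/vu.sawn/ — σ1 onset /v/, coda /∅/ ok; σ2 onset /s/, coda /wn/ (5→3 falls) ok → licit
/ga.mel/ — σ1 onset /g/, coda /∅/ ok; σ2 onset /m/, coda /l/ ok → licit
/benp.lam/ — σ1 onset /b/, coda /np/ (3→1 falls) ok; σ2 onset /l/, coda /m/ ok → licit
/peg.til/ — σ1 onset /p/, coda /g/ ok; σ2 onset /t/, coda /l/ ok → licit
/ru/ — violates constraint 6: word begins with /r/ → illicit
/u.reln/ — σ1 onset /∅/, coda /∅/ ok; σ2 onset /r/, coda /ln/ (4→3 falls) ok → licit
Licit: /lus/, /pa.leng/, /vu.sawn/, /ga.mel/, /benp.lam/, /peg.til/, /u.reln/ → 7.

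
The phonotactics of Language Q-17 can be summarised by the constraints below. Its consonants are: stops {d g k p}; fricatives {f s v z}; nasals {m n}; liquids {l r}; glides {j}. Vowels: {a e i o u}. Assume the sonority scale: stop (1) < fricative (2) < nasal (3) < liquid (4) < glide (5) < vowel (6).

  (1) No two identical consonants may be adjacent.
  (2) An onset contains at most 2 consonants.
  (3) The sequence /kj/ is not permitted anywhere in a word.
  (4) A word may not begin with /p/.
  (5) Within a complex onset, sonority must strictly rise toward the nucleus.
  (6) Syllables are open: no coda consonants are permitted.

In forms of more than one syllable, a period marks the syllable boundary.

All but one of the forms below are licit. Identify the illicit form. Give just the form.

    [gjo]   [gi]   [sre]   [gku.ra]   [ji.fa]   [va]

[gku.ra]

[gjo] — σ1 onset /gj/ (1→5 rises), coda /∅/ ok → licit
[gi] — σ1 onset /g/, coda /∅/ ok → licit
[sre] — σ1 onset /sr/ (2→4 rises), coda /∅/ ok → licit
[gku.ra] — violates constraint 5: syllable 1 onset /gk/: /g/ (stop, 1) → /k/ (stop, 1) does not rise → illicit
[ji.fa] — σ1 onset /j/, coda /∅/ ok; σ2 onset /f/, coda /∅/ ok → licit
[va] — σ1 onset /v/, coda /∅/ ok → licit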